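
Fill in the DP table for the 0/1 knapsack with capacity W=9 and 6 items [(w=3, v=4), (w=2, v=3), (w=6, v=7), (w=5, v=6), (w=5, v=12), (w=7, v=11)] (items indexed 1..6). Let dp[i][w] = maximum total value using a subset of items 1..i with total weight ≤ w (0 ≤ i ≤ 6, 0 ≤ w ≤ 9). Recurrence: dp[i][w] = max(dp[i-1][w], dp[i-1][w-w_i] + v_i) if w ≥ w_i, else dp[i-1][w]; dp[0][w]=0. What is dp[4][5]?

i\w   0   1   2   3   4   5   6   7   8   9
  0   0   0   0   0   0   0   0   0   0   0
  1   0   0   0   4   4   4   4   4   4   4
  2   0   0   3   4   4   7   7   7   7   7
  3   0   0   3   4   4   7   7   7  10  11
  4   0   0   3   4   4   7   7   9  10  11
  5   0   0   3   4   4  12  12  15  16  16
  6   0   0   3   4   4  12  12  15  16  16

7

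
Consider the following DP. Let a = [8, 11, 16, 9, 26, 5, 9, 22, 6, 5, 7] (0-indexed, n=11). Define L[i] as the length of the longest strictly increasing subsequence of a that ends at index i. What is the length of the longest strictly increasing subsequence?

   i    0    1    2    3    4    5    6    7    8    9   10
a[i]    8   11   16    9   26    5    9   22    6    5    7
L[i]    1    2    3    2    4    1    2    4    2    1    3

4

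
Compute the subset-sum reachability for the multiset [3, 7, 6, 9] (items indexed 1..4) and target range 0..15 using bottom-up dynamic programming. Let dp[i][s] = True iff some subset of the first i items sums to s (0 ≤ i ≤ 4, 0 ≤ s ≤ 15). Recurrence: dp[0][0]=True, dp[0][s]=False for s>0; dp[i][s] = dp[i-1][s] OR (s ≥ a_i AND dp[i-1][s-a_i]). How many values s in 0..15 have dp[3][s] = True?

7

i\s   0   1   2   3   4   5   6   7   8   9  10  11  12  13  14  15
  0   T   F   F   F   F   F   F   F   F   F   F   F   F   F   F   F
  1   T   F   F   T   F   F   F   F   F   F   F   F   F   F   F   F
  2   T   F   F   T   F   F   F   T   F   F   T   F   F   F   F   F
  3   T   F   F   T   F   F   T   T   F   T   T   F   F   T   F   F
  4   T   F   F   T   F   F   T   T   F   T   T   F   T   T   F   T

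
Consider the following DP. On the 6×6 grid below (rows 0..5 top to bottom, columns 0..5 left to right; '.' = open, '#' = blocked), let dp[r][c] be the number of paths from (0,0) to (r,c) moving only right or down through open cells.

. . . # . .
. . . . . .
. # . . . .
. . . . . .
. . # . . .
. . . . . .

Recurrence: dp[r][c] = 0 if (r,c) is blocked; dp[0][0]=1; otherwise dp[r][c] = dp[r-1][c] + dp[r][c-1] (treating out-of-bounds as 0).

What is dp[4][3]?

10

r\c   0   1   2   3   4   5
  0   1   1   1   0   0   0
  1   1   2   3   3   3   3
  2   1   0   3   6   9  12
  3   1   1   4  10  19  31
  4   1   2   0  10  29  60
  5   1   3   3  13  42 102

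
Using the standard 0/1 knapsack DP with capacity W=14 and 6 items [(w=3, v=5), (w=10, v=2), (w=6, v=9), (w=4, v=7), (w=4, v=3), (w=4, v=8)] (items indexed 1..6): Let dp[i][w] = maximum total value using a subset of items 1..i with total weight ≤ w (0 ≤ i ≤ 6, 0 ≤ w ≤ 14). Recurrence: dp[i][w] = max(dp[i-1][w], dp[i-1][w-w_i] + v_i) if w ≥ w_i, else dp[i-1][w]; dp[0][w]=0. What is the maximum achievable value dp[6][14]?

24

i\w   0   1   2   3   4   5   6   7   8   9  10  11  12  13  14
  0   0   0   0   0   0   0   0   0   0   0   0   0   0   0   0
  1   0   0   0   5   5   5   5   5   5   5   5   5   5   5   5
  2   0   0   0   5   5   5   5   5   5   5   5   5   5   7   7
  3   0   0   0   5   5   5   9   9   9  14  14  14  14  14  14
  4   0   0   0   5   7   7   9  12  12  14  16  16  16  21  21
  5   0   0   0   5   7   7   9  12  12  14  16  16  16  21  21
  6   0   0   0   5   8   8   9  13  15  15  17  20  20  22  24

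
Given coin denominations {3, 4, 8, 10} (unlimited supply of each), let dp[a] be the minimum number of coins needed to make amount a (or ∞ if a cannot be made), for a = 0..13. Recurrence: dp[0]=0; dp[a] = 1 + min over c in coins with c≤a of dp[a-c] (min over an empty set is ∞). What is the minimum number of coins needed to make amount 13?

2

 a  0  1  2  3  4  5  6  7  8  9 10 11 12 13
dp  0  -  -  1  1  -  2  2  1  3  1  2  2  2
(- denotes ∞ / unreachable)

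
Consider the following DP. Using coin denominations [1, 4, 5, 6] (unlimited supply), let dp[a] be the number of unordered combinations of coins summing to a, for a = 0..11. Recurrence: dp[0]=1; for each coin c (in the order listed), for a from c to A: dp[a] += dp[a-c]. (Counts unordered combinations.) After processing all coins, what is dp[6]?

4

after  coin     0     1     2     3     4     5     6     7     8     9    10    11
          1     1     1     1     1     1     1     1     1     1     1     1     1
          4     1     1     1     1     2     2     2     2     3     3     3     3
          5     1     1     1     1     2     3     3     3     4     5     6     6
          6     1     1     1     1     2     3     4     4     5     6     8     9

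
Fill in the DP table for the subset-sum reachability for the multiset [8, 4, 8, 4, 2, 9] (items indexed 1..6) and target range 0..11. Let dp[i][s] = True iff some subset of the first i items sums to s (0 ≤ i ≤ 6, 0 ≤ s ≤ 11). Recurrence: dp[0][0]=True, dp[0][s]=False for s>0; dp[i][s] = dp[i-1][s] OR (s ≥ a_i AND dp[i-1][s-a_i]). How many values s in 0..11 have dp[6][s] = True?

i\s   0   1   2   3   4   5   6   7   8   9  10  11
  0   T   F   F   F   F   F   F   F   F   F   F   F
  1   T   F   F   F   F   F   F   F   T   F   F   F
  2   T   F   F   F   T   F   F   F   T   F   F   F
  3   T   F   F   F   T   F   F   F   T   F   F   F
  4   T   F   F   F   T   F   F   F   T   F   F   F
  5   T   F   T   F   T   F   T   F   T   F   T   F
  6   T   F   T   F   T   F   T   F   T   T   T   T

8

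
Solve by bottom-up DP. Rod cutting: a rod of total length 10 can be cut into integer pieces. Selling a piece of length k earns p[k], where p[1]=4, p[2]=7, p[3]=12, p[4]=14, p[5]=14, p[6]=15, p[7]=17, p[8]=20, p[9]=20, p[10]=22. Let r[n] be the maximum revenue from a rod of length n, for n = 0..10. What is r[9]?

   n    0    1    2    3    4    5    6    7    8    9   10
r[n]    0    4    8   12   16   20   24   28   32   36   40

36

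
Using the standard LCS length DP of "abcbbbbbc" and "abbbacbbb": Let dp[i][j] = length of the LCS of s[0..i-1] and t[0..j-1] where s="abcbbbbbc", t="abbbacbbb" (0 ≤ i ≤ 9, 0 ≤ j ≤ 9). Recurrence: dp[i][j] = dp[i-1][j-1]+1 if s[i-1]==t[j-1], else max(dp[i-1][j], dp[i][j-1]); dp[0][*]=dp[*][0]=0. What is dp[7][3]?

3

   ''  a  b  b  b  a  c  b  b  b
''  0  0  0  0  0  0  0  0  0  0
 a  0  1  1  1  1  1  1  1  1  1
 b  0  1  2  2  2  2  2  2  2  2
 c  0  1  2  2  2  2  3  3  3  3
 b  0  1  2  3  3  3  3  4  4  4
 b  0  1  2  3  4  4  4  4  5  5
 b  0  1  2  3  4  4  4  5  5  6
 b  0  1  2  3  4  4  4  5  6  6
 b  0  1  2  3  4  4  4  5  6  7
 c  0  1  2  3  4  4  5  5  6  7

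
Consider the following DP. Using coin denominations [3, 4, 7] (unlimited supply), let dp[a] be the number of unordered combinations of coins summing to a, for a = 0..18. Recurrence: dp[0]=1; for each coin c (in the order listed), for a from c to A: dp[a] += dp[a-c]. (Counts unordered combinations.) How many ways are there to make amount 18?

4

after  coin     0     1     2     3     4     5     6     7     8     9    10    11    12    13    14    15    16    17    18
          3     1     0     0     1     0     0     1     0     0     1     0     0     1     0     0     1     0     0     1
          4     1     0     0     1     1     0     1     1     1     1     1     1     2     1     1     2     2     1     2
          7     1     0     0     1     1     0     1     2     1     1     2     2     2     2     3     3     3     3     4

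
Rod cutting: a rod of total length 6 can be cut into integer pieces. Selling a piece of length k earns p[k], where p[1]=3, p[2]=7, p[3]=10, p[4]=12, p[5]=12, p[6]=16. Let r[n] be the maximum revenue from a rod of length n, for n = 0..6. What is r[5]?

17

   n    0    1    2    3    4    5    6
r[n]    0    3    7   10   14   17   21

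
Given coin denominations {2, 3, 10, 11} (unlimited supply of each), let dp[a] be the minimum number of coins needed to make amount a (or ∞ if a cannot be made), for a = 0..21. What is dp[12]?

 a  0  1  2  3  4  5  6  7  8  9 10 11 12 13 14 15 16 17 18 19 20 21
dp  0  -  1  1  2  2  2  3  3  3  1  1  2  2  2  3  3  3  4  4  2  2
(- denotes ∞ / unreachable)

2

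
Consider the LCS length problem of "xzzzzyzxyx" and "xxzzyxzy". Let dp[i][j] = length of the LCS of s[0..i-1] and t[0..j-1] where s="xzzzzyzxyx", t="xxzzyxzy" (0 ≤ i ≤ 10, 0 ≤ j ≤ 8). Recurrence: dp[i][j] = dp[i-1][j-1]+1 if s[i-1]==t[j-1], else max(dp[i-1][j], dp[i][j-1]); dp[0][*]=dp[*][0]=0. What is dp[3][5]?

   ''  x  x  z  z  y  x  z  y
''  0  0  0  0  0  0  0  0  0
 x  0  1  1  1  1  1  1  1  1
 z  0  1  1  2  2  2  2  2  2
 z  0  1  1  2  3  3  3  3  3
 z  0  1  1  2  3  3  3  4  4
 z  0  1  1  2  3  3  3  4  4
 y  0  1  1  2  3  4  4  4  5
 z  0  1  1  2  3  4  4  5  5
 x  0  1  2  2  3  4  5  5  5
 y  0  1  2  2  3  4  5  5  6
 x  0  1  2  2  3  4  5  5  6

3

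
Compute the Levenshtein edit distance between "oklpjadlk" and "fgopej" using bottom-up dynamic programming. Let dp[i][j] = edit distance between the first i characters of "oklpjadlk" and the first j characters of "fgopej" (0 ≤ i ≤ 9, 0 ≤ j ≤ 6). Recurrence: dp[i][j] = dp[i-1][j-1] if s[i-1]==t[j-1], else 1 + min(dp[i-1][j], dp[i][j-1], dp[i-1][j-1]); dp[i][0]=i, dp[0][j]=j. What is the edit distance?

8

   ''  f  g  o  p  e  j
''  0  1  2  3  4  5  6
 o  1  1  2  2  3  4  5
 k  2  2  2  3  3  4  5
 l  3  3  3  3  4  4  5
 p  4  4  4  4  3  4  5
 j  5  5  5  5  4  4  4
 a  6  6  6  6  5  5  5
 d  7  7  7  7  6  6  6
 l  8  8  8  8  7  7  7
 k  9  9  9  9  8  8  8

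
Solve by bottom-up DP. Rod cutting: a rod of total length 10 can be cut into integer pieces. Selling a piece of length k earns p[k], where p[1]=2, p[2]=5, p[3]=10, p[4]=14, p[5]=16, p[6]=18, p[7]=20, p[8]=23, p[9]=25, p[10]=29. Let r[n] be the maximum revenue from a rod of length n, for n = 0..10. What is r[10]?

   n    0    1    2    3    4    5    6    7    8    9   10
r[n]    0    2    5   10   14   16   20   24   28   30   34

34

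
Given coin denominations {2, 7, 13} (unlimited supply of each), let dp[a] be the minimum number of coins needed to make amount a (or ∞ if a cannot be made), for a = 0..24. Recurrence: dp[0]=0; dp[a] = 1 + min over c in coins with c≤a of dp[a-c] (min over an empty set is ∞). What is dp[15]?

 a  0  1  2  3  4  5  6  7  8  9 10 11 12 13 14 15 16 17 18 19 20 21 22 23 24
dp  0  -  1  -  2  -  3  1  4  2  5  3  6  1  2  2  3  3  4  4  2  3  3  4  4
(- denotes ∞ / unreachable)

2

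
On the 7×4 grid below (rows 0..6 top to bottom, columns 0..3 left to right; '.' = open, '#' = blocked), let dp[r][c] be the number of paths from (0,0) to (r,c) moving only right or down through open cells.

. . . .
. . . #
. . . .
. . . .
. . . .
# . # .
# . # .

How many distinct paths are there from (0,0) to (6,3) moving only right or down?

r\c   0   1   2   3
  0   1   1   1   1
  1   1   2   3   0
  2   1   3   6   6
  3   1   4  10  16
  4   1   5  15  31
  5   0   5   0  31
  6   0   5   0  31

31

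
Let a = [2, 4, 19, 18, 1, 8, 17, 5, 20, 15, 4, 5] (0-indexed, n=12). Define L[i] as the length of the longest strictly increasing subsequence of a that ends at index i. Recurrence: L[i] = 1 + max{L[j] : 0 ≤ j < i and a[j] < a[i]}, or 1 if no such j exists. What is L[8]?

   i    0    1    2    3    4    5    6    7    8    9   10   11
a[i]    2    4   19   18    1    8   17    5   20   15    4    5
L[i]    1    2    3    3    1    3    4    3    5    4    2    3

5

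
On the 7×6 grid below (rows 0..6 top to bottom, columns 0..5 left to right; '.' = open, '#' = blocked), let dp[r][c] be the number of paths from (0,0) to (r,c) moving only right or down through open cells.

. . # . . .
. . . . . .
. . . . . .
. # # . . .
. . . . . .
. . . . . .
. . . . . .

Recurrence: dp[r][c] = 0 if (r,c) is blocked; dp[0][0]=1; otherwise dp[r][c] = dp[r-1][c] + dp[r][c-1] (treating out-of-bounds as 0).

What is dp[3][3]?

7

r\c   0   1   2   3   4   5
  0   1   1   0   0   0   0
  1   1   2   2   2   2   2
  2   1   3   5   7   9  11
  3   1   0   0   7  16  27
  4   1   1   1   8  24  51
  5   1   2   3  11  35  86
  6   1   3   6  17  52 138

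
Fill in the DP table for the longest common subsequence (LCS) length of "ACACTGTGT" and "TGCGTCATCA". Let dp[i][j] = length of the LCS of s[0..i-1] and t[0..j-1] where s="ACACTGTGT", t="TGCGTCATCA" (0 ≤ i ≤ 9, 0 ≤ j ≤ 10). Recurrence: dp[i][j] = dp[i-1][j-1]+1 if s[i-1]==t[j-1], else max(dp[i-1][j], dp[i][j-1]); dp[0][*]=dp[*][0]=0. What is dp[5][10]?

   ''  T  G  C  G  T  C  A  T  C  A
''  0  0  0  0  0  0  0  0  0  0  0
 A  0  0  0  0  0  0  0  1  1  1  1
 C  0  0  0  1  1  1  1  1  1  2  2
 A  0  0  0  1  1  1  1  2  2  2  3
 C  0  0  0  1  1  1  2  2  2  3  3
 T  0  1  1  1  1  2  2  2  3  3  3
 G  0  1  2  2  2  2  2  2  3  3  3
 T  0  1  2  2  2  3  3  3  3  3  3
 G  0  1  2  2  3  3  3  3  3  3  3
 T  0  1  2  2  3  4  4  4  4  4  4

3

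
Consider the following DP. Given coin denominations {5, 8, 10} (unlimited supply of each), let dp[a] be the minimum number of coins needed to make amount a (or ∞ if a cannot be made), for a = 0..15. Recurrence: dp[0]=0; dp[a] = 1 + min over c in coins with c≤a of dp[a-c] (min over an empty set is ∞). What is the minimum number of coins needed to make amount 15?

 a  0  1  2  3  4  5  6  7  8  9 10 11 12 13 14 15
dp  0  -  -  -  -  1  -  -  1  -  1  -  -  2  -  2
(- denotes ∞ / unreachable)

2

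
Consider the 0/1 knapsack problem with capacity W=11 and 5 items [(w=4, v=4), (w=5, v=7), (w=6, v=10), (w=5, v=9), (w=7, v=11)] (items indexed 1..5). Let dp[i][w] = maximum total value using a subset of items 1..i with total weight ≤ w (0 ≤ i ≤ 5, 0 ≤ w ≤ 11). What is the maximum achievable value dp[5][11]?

19

i\w   0   1   2   3   4   5   6   7   8   9  10  11
  0   0   0   0   0   0   0   0   0   0   0   0   0
  1   0   0   0   0   4   4   4   4   4   4   4   4
  2   0   0   0   0   4   7   7   7   7  11  11  11
  3   0   0   0   0   4   7  10  10  10  11  14  17
  4   0   0   0   0   4   9  10  10  10  13  16  19
  5   0   0   0   0   4   9  10  11  11  13  16  19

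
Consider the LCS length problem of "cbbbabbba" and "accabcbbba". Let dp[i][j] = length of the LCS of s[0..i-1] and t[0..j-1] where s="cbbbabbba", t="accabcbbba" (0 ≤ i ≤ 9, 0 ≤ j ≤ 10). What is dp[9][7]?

4

   ''  a  c  c  a  b  c  b  b  b  a
''  0  0  0  0  0  0  0  0  0  0  0
 c  0  0  1  1  1  1  1  1  1  1  1
 b  0  0  1  1  1  2  2  2  2  2  2
 b  0  0  1  1  1  2  2  3  3  3  3
 b  0  0  1  1  1  2  2  3  4  4  4
 a  0  1  1  1  2  2  2  3  4  4  5
 b  0  1  1  1  2  3  3  3  4  5  5
 b  0  1  1  1  2  3  3  4  4  5  5
 b  0  1  1  1  2  3  3  4  5  5  5
 a  0  1  1  1  2  3  3  4  5  5  6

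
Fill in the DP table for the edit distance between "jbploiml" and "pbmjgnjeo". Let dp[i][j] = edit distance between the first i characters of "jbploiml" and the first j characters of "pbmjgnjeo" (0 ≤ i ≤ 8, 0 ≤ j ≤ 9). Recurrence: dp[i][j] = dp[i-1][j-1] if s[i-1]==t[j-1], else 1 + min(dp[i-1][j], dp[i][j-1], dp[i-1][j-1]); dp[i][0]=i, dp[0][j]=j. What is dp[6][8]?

7

   ''  p  b  m  j  g  n  j  e  o
''  0  1  2  3  4  5  6  7  8  9
 j  1  1  2  3  3  4  5  6  7  8
 b  2  2  1  2  3  4  5  6  7  8
 p  3  2  2  2  3  4  5  6  7  8
 l  4  3  3  3  3  4  5  6  7  8
 o  5  4  4  4  4  4  5  6  7  7
 i  6  5  5  5  5  5  5  6  7  8
 m  7  6  6  5  6  6  6  6  7  8
 l  8  7  7  6  6  7  7  7  7  8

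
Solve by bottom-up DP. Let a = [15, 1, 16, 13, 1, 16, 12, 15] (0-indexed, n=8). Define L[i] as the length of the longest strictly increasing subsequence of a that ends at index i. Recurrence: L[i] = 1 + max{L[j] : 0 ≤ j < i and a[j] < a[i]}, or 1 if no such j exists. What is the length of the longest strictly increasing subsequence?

3

   i    0    1    2    3    4    5    6    7
a[i]   15    1   16   13    1   16   12   15
L[i]    1    1    2    2    1    3    2    3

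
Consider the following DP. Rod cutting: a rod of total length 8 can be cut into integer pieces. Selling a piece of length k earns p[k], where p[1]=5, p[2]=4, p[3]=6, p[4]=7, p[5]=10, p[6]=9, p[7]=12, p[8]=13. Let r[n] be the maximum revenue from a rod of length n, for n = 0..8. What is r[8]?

40

   n    0    1    2    3    4    5    6    7    8
r[n]    0    5   10   15   20   25   30   35   40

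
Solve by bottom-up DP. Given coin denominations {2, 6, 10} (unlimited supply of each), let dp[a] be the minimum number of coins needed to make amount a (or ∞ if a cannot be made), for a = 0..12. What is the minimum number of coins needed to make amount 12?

 a  0  1  2  3  4  5  6  7  8  9 10 11 12
dp  0  -  1  -  2  -  1  -  2  -  1  -  2
(- denotes ∞ / unreachable)

2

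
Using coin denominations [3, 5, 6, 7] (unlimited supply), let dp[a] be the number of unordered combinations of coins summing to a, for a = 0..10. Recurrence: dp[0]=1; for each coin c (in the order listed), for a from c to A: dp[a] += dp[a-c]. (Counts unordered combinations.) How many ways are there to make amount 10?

after  coin     0     1     2     3     4     5     6     7     8     9    10
          3     1     0     0     1     0     0     1     0     0     1     0
          5     1     0     0     1     0     1     1     0     1     1     1
          6     1     0     0     1     0     1     2     0     1     2     1
          7     1     0     0     1     0     1     2     1     1     2     2

2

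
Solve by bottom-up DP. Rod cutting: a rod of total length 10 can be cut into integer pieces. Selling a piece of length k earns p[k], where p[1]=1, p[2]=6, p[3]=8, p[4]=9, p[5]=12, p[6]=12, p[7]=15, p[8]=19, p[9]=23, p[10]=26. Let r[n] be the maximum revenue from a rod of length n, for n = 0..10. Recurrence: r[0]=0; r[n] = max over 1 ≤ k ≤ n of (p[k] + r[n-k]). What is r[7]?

   n    0    1    2    3    4    5    6    7    8    9   10
r[n]    0    1    6    8   12   14   18   20   24   26   30

20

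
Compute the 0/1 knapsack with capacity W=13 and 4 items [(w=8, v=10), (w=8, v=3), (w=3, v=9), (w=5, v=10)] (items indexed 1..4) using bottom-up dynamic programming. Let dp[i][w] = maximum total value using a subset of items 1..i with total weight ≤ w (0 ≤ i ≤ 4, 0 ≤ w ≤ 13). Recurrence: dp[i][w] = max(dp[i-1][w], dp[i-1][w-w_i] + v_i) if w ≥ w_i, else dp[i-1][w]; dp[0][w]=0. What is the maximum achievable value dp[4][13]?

i\w   0   1   2   3   4   5   6   7   8   9  10  11  12  13
  0   0   0   0   0   0   0   0   0   0   0   0   0   0   0
  1   0   0   0   0   0   0   0   0  10  10  10  10  10  10
  2   0   0   0   0   0   0   0   0  10  10  10  10  10  10
  3   0   0   0   9   9   9   9   9  10  10  10  19  19  19
  4   0   0   0   9   9  10  10  10  19  19  19  19  19  20

20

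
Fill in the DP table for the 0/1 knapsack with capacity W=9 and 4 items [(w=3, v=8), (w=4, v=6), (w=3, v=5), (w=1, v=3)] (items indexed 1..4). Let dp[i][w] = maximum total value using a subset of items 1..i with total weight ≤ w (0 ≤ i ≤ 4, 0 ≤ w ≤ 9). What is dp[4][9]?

17

i\w   0   1   2   3   4   5   6   7   8   9
  0   0   0   0   0   0   0   0   0   0   0
  1   0   0   0   8   8   8   8   8   8   8
  2   0   0   0   8   8   8   8  14  14  14
  3   0   0   0   8   8   8  13  14  14  14
  4   0   3   3   8  11  11  13  16  17  17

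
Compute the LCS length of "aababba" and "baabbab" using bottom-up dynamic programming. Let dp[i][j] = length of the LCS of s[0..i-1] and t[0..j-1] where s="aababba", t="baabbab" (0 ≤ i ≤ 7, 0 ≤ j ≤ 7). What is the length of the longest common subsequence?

   ''  b  a  a  b  b  a  b
''  0  0  0  0  0  0  0  0
 a  0  0  1  1  1  1  1  1
 a  0  0  1  2  2  2  2  2
 b  0  1  1  2  3  3  3  3
 a  0  1  2  2  3  3  4  4
 b  0  1  2  2  3  4  4  5
 b  0  1  2  2  3  4  4  5
 a  0  1  2  3  3  4  5  5

5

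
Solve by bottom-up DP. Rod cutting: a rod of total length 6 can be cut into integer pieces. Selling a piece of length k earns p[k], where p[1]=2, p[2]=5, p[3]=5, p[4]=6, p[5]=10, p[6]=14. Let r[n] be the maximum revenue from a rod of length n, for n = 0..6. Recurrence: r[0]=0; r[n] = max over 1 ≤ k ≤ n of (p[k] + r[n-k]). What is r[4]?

10

   n    0    1    2    3    4    5    6
r[n]    0    2    5    7   10   12   15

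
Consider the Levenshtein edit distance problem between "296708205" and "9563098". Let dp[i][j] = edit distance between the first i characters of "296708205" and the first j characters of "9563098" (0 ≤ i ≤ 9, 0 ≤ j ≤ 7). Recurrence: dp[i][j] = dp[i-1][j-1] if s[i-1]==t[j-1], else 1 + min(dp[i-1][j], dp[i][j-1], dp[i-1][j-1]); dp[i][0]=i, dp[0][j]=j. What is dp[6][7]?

   ''  9  5  6  3  0  9  8
''  0  1  2  3  4  5  6  7
 2  1  1  2  3  4  5  6  7
 9  2  1  2  3  4  5  5  6
 6  3  2  2  2  3  4  5  6
 7  4  3  3  3  3  4  5  6
 0  5  4  4  4  4  3  4  5
 8  6  5  5  5  5  4  4  4
 2  7  6  6  6  6  5  5  5
 0  8  7  7  7  7  6  6  6
 5  9  8  7  8  8  7  7  7

4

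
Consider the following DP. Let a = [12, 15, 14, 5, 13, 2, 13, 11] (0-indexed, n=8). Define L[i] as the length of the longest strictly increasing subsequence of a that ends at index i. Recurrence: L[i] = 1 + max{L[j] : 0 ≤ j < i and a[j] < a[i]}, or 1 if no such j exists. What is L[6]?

2

   i    0    1    2    3    4    5    6    7
a[i]   12   15   14    5   13    2   13   11
L[i]    1    2    2    1    2    1    2    2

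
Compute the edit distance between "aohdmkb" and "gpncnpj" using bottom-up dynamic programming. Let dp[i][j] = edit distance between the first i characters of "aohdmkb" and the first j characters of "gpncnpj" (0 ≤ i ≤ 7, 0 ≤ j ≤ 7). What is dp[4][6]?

6

   ''  g  p  n  c  n  p  j
''  0  1  2  3  4  5  6  7
 a  1  1  2  3  4  5  6  7
 o  2  2  2  3  4  5  6  7
 h  3  3  3  3  4  5  6  7
 d  4  4  4  4  4  5  6  7
 m  5  5  5  5  5  5  6  7
 k  6  6  6  6  6  6  6  7
 b  7  7  7  7  7  7  7  7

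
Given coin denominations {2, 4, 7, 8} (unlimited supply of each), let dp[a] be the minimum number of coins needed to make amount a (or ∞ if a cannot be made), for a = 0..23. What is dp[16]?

 a  0  1  2  3  4  5  6  7  8  9 10 11 12 13 14 15 16 17 18 19 20 21 22 23
dp  0  -  1  -  1  -  2  1  1  2  2  2  2  3  2  2  2  3  3  3  3  3  3  3
(- denotes ∞ / unreachable)

2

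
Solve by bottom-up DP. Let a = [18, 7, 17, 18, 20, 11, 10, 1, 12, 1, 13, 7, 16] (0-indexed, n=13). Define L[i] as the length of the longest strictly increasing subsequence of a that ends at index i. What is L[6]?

   i    0    1    2    3    4    5    6    7    8    9   10   11   12
a[i]   18    7   17   18   20   11   10    1   12    1   13    7   16
L[i]    1    1    2    3    4    2    2    1    3    1    4    2    5

2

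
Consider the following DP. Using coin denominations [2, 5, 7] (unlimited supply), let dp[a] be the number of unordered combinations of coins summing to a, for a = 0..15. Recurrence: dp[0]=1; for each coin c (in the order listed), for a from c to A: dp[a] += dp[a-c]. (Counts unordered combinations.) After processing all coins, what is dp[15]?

after  coin     0     1     2     3     4     5     6     7     8     9    10    11    12    13    14    15
          2     1     0     1     0     1     0     1     0     1     0     1     0     1     0     1     0
          5     1     0     1     0     1     1     1     1     1     1     2     1     2     1     2     2
          7     1     0     1     0     1     1     1     2     1     2     2     2     3     2     4     3

3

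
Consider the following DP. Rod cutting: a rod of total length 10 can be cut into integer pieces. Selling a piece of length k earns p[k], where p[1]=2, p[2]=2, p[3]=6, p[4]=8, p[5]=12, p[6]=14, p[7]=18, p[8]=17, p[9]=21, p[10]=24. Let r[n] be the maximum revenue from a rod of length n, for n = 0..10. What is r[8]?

20

   n    0    1    2    3    4    5    6    7    8    9   10
r[n]    0    2    4    6    8   12   14   18   20   22   24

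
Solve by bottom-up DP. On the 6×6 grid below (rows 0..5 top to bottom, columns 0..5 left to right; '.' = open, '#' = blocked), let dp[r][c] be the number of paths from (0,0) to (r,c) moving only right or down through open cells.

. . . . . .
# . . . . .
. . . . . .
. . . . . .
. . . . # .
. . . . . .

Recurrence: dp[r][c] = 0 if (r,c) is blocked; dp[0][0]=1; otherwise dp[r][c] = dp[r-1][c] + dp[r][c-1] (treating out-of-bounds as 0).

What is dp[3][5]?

r\c   0   1   2   3   4   5
  0   1   1   1   1   1   1
  1   0   1   2   3   4   5
  2   0   1   3   6  10  15
  3   0   1   4  10  20  35
  4   0   1   5  15   0  35
  5   0   1   6  21  21  56

35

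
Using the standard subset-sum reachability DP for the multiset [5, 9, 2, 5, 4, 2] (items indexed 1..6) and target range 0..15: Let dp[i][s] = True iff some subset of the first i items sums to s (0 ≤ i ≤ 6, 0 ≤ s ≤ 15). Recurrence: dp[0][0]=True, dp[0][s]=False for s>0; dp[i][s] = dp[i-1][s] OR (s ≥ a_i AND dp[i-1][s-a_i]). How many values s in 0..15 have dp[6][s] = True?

i\s   0   1   2   3   4   5   6   7   8   9  10  11  12  13  14  15
  0   T   F   F   F   F   F   F   F   F   F   F   F   F   F   F   F
  1   T   F   F   F   F   T   F   F   F   F   F   F   F   F   F   F
  2   T   F   F   F   F   T   F   F   F   T   F   F   F   F   T   F
  3   T   F   T   F   F   T   F   T   F   T   F   T   F   F   T   F
  4   T   F   T   F   F   T   F   T   F   T   T   T   T   F   T   F
  5   T   F   T   F   T   T   T   T   F   T   T   T   T   T   T   T
  6   T   F   T   F   T   T   T   T   T   T   T   T   T   T   T   T

14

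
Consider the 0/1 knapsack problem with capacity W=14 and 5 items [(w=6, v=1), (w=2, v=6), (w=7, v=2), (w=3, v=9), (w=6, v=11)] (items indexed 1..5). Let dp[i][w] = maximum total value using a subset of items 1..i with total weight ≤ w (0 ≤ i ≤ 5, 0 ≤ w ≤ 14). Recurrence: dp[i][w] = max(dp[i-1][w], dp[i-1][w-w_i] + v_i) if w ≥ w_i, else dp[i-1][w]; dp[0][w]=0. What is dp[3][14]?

i\w   0   1   2   3   4   5   6   7   8   9  10  11  12  13  14
  0   0   0   0   0   0   0   0   0   0   0   0   0   0   0   0
  1   0   0   0   0   0   0   1   1   1   1   1   1   1   1   1
  2   0   0   6   6   6   6   6   6   7   7   7   7   7   7   7
  3   0   0   6   6   6   6   6   6   7   8   8   8   8   8   8
  4   0   0   6   9   9  15  15  15  15  15  15  16  17  17  17
  5   0   0   6   9   9  15  15  15  17  20  20  26  26  26  26

8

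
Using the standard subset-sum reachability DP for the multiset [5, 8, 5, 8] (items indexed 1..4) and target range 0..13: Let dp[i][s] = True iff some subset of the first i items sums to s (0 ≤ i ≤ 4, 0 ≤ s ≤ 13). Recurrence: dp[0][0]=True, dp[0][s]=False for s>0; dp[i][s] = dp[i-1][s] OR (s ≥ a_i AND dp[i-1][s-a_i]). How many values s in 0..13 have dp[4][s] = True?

i\s   0   1   2   3   4   5   6   7   8   9  10  11  12  13
  0   T   F   F   F   F   F   F   F   F   F   F   F   F   F
  1   T   F   F   F   F   T   F   F   F   F   F   F   F   F
  2   T   F   F   F   F   T   F   F   T   F   F   F   F   T
  3   T   F   F   F   F   T   F   F   T   F   T   F   F   T
  4   T   F   F   F   F   T   F   F   T   F   T   F   F   T

5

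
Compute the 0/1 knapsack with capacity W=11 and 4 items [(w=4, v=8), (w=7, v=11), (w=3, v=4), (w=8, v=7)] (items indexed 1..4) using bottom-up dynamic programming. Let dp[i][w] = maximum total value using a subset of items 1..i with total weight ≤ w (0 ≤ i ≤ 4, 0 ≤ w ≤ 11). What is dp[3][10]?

15

i\w   0   1   2   3   4   5   6   7   8   9  10  11
  0   0   0   0   0   0   0   0   0   0   0   0   0
  1   0   0   0   0   8   8   8   8   8   8   8   8
  2   0   0   0   0   8   8   8  11  11  11  11  19
  3   0   0   0   4   8   8   8  12  12  12  15  19
  4   0   0   0   4   8   8   8  12  12  12  15  19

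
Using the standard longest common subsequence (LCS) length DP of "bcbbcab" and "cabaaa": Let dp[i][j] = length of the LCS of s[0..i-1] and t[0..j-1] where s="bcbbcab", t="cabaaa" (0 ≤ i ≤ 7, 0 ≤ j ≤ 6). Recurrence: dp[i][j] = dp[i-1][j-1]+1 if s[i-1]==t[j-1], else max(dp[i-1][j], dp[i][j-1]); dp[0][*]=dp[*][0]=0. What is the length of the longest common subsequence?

   ''  c  a  b  a  a  a
''  0  0  0  0  0  0  0
 b  0  0  0  1  1  1  1
 c  0  1  1  1  1  1  1
 b  0  1  1  2  2  2  2
 b  0  1  1  2  2  2  2
 c  0  1  1  2  2  2  2
 a  0  1  2  2  3  3  3
 b  0  1  2  3  3  3  3

3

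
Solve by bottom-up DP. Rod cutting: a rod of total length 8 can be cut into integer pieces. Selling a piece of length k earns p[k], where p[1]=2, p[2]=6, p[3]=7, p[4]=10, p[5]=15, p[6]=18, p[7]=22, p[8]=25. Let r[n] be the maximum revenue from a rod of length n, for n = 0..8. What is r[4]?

12

   n    0    1    2    3    4    5    6    7    8
r[n]    0    2    6    8   12   15   18   22   25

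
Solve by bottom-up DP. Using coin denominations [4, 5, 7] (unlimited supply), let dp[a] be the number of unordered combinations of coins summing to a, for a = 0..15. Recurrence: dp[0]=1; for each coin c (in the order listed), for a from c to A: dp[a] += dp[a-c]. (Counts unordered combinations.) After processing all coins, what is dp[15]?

after  coin     0     1     2     3     4     5     6     7     8     9    10    11    12    13    14    15
          4     1     0     0     0     1     0     0     0     1     0     0     0     1     0     0     0
          5     1     0     0     0     1     1     0     0     1     1     1     0     1     1     1     1
          7     1     0     0     0     1     1     0     1     1     1     1     1     2     1     2     2

2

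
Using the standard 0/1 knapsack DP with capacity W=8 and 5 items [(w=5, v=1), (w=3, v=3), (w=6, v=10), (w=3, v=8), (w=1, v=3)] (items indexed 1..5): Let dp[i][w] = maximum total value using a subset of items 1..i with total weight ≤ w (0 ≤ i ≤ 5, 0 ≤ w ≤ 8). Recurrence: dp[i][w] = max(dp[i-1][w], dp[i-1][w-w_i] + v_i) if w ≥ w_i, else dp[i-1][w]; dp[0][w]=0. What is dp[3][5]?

i\w   0   1   2   3   4   5   6   7   8
  0   0   0   0   0   0   0   0   0   0
  1   0   0   0   0   0   1   1   1   1
  2   0   0   0   3   3   3   3   3   4
  3   0   0   0   3   3   3  10  10  10
  4   0   0   0   8   8   8  11  11  11
  5   0   3   3   8  11  11  11  14  14

3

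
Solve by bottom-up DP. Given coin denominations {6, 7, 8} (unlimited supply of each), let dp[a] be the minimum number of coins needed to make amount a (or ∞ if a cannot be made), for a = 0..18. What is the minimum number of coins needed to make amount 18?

 a  0  1  2  3  4  5  6  7  8  9 10 11 12 13 14 15 16 17 18
dp  0  -  -  -  -  -  1  1  1  -  -  -  2  2  2  2  2  -  3
(- denotes ∞ / unreachable)

3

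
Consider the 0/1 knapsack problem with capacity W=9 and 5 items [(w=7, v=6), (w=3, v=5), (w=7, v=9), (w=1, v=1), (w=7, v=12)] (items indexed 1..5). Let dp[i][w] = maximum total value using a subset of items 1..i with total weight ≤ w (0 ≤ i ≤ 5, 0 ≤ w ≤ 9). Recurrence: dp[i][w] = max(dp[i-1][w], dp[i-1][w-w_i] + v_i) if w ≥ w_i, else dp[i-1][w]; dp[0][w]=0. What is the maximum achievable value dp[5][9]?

i\w   0   1   2   3   4   5   6   7   8   9
  0   0   0   0   0   0   0   0   0   0   0
  1   0   0   0   0   0   0   0   6   6   6
  2   0   0   0   5   5   5   5   6   6   6
  3   0   0   0   5   5   5   5   9   9   9
  4   0   1   1   5   6   6   6   9  10  10
  5   0   1   1   5   6   6   6  12  13  13

13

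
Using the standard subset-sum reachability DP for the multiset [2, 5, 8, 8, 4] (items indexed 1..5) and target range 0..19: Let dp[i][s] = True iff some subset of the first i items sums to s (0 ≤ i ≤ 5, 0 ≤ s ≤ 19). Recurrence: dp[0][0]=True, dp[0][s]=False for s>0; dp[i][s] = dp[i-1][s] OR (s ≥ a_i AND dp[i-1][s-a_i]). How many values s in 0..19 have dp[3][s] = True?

i\s   0   1   2   3   4   5   6   7   8   9  10  11  12  13  14  15  16  17  18  19
  0   T   F   F   F   F   F   F   F   F   F   F   F   F   F   F   F   F   F   F   F
  1   T   F   T   F   F   F   F   F   F   F   F   F   F   F   F   F   F   F   F   F
  2   T   F   T   F   F   T   F   T   F   F   F   F   F   F   F   F   F   F   F   F
  3   T   F   T   F   F   T   F   T   T   F   T   F   F   T   F   T   F   F   F   F
  4   T   F   T   F   F   T   F   T   T   F   T   F   F   T   F   T   T   F   T   F
  5   T   F   T   F   T   T   T   T   T   T   T   T   T   T   T   T   T   T   T   T

8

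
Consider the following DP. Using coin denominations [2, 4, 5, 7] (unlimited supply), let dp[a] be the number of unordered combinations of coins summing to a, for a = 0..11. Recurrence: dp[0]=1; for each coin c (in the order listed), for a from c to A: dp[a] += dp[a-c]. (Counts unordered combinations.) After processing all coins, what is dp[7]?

2

after  coin     0     1     2     3     4     5     6     7     8     9    10    11
          2     1     0     1     0     1     0     1     0     1     0     1     0
          4     1     0     1     0     2     0     2     0     3     0     3     0
          5     1     0     1     0     2     1     2     1     3     2     4     2
          7     1     0     1     0     2     1     2     2     3     3     4     4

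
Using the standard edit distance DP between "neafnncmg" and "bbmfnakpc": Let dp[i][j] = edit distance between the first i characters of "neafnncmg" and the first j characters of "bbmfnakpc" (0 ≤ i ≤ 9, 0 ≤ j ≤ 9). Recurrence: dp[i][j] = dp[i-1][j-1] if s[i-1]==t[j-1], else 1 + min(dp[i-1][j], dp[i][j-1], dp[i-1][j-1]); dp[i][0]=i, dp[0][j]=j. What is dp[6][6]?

4

   ''  b  b  m  f  n  a  k  p  c
''  0  1  2  3  4  5  6  7  8  9
 n  1  1  2  3  4  4  5  6  7  8
 e  2  2  2  3  4  5  5  6  7  8
 a  3  3  3  3  4  5  5  6  7  8
 f  4  4  4  4  3  4  5  6  7  8
 n  5  5  5  5  4  3  4  5  6  7
 n  6  6  6  6  5  4  4  5  6  7
 c  7  7  7  7  6  5  5  5  6  6
 m  8  8  8  7  7  6  6  6  6  7
 g  9  9  9  8  8  7  7  7  7  7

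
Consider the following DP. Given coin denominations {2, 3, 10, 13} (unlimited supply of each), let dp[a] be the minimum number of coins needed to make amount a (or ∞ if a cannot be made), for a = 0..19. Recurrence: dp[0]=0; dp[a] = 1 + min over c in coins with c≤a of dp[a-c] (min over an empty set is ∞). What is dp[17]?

 a  0  1  2  3  4  5  6  7  8  9 10 11 12 13 14 15 16 17 18 19
dp  0  -  1  1  2  2  2  3  3  3  1  4  2  1  3  2  2  3  3  3
(- denotes ∞ / unreachable)

3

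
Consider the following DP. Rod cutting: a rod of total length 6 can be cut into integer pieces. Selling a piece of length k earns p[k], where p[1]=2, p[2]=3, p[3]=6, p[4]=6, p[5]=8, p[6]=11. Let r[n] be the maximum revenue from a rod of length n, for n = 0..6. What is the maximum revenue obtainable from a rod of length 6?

12

   n    0    1    2    3    4    5    6
r[n]    0    2    4    6    8   10   12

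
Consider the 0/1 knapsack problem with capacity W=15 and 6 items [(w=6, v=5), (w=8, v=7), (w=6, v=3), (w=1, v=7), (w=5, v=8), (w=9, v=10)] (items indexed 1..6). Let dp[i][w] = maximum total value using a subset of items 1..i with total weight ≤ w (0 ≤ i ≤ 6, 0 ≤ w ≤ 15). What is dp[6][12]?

i\w   0   1   2   3   4   5   6   7   8   9  10  11  12  13  14  15
  0   0   0   0   0   0   0   0   0   0   0   0   0   0   0   0   0
  1   0   0   0   0   0   0   5   5   5   5   5   5   5   5   5   5
  2   0   0   0   0   0   0   5   5   7   7   7   7   7   7  12  12
  3   0   0   0   0   0   0   5   5   7   7   7   7   8   8  12  12
  4   0   7   7   7   7   7   7  12  12  14  14  14  14  15  15  19
  5   0   7   7   7   7   8  15  15  15  15  15  15  20  20  22  22
  6   0   7   7   7   7   8  15  15  15  15  17  17  20  20  22  25

20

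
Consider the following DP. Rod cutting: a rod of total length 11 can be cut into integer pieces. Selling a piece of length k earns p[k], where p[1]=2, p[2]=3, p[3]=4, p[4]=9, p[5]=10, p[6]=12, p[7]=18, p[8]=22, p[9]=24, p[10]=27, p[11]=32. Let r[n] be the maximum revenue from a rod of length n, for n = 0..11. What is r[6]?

   n    0    1    2    3    4    5    6    7    8    9   10   11
r[n]    0    2    4    6    9   11   13   18   22   24   27   32

13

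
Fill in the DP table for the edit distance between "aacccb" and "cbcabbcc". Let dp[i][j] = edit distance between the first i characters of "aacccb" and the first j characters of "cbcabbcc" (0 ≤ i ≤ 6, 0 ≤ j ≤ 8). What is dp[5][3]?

   ''  c  b  c  a  b  b  c  c
''  0  1  2  3  4  5  6  7  8
 a  1  1  2  3  3  4  5  6  7
 a  2  2  2  3  3  4  5  6  7
 c  3  2  3  2  3  4  5  5  6
 c  4  3  3  3  3  4  5  5  5
 c  5  4  4  3  4  4  5  5  5
 b  6  5  4  4  4  4  4  5  6

3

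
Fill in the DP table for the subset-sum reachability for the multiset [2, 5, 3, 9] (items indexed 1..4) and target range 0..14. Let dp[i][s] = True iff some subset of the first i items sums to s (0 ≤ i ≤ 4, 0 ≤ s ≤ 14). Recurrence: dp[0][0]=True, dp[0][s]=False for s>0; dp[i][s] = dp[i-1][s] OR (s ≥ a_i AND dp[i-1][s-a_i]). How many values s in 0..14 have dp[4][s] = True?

i\s   0   1   2   3   4   5   6   7   8   9  10  11  12  13  14
  0   T   F   F   F   F   F   F   F   F   F   F   F   F   F   F
  1   T   F   T   F   F   F   F   F   F   F   F   F   F   F   F
  2   T   F   T   F   F   T   F   T   F   F   F   F   F   F   F
  3   T   F   T   T   F   T   F   T   T   F   T   F   F   F   F
  4   T   F   T   T   F   T   F   T   T   T   T   T   T   F   T

11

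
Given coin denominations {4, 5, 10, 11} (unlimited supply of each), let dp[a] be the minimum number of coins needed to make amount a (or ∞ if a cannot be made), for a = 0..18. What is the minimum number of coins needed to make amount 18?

 a  0  1  2  3  4  5  6  7  8  9 10 11 12 13 14 15 16 17 18
dp  0  -  -  -  1  1  -  -  2  2  1  1  3  3  2  2  2  4  3
(- denotes ∞ / unreachable)

3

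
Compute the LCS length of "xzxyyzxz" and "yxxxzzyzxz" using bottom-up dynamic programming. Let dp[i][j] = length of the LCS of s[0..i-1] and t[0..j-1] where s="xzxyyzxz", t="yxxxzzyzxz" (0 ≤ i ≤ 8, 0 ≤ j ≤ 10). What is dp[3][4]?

2

   ''  y  x  x  x  z  z  y  z  x  z
''  0  0  0  0  0  0  0  0  0  0  0
 x  0  0  1  1  1  1  1  1  1  1  1
 z  0  0  1  1  1  2  2  2  2  2  2
 x  0  0  1  2  2  2  2  2  2  3  3
 y  0  1  1  2  2  2  2  3  3  3  3
 y  0  1  1  2  2  2  2  3  3  3  3
 z  0  1  1  2  2  3  3  3  4  4  4
 x  0  1  2  2  3  3  3  3  4  5  5
 z  0  1  2  2  3  4  4  4  4  5  6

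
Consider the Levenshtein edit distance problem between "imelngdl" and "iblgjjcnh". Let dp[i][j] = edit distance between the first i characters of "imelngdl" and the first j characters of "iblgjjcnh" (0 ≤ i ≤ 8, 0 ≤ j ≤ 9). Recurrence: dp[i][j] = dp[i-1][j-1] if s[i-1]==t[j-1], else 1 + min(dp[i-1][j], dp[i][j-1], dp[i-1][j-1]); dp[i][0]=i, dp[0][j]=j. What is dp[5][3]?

   ''  i  b  l  g  j  j  c  n  h
''  0  1  2  3  4  5  6  7  8  9
 i  1  0  1  2  3  4  5  6  7  8
 m  2  1  1  2  3  4  5  6  7  8
 e  3  2  2  2  3  4  5  6  7  8
 l  4  3  3  2  3  4  5  6  7  8
 n  5  4  4  3  3  4  5  6  6  7
 g  6  5  5  4  3  4  5  6  7  7
 d  7  6  6  5  4  4  5  6  7  8
 l  8  7  7  6  5  5  5  6  7  8

3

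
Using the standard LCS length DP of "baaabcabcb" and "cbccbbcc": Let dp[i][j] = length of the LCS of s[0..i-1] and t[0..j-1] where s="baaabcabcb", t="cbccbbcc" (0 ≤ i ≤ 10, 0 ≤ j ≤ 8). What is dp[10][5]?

   ''  c  b  c  c  b  b  c  c
''  0  0  0  0  0  0  0  0  0
 b  0  0  1  1  1  1  1  1  1
 a  0  0  1  1  1  1  1  1  1
 a  0  0  1  1  1  1  1  1  1
 a  0  0  1  1  1  1  1  1  1
 b  0  0  1  1  1  2  2  2  2
 c  0  1  1  2  2  2  2  3  3
 a  0  1  1  2  2  2  2  3  3
 b  0  1  2  2  2  3  3  3  3
 c  0  1  2  3  3  3  3  4  4
 b  0  1  2  3  3  4  4  4  4

4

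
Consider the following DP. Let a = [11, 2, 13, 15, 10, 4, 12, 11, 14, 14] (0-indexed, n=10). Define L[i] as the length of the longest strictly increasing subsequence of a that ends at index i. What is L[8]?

   i    0    1    2    3    4    5    6    7    8    9
a[i]   11    2   13   15   10    4   12   11   14   14
L[i]    1    1    2    3    2    2    3    3    4    4

4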